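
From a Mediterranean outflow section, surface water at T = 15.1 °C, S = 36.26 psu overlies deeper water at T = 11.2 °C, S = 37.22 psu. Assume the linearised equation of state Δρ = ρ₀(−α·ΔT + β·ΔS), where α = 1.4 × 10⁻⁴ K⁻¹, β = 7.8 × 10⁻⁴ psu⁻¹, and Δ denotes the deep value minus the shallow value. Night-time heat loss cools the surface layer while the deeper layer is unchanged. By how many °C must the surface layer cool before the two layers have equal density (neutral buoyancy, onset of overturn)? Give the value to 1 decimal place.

Neutral buoyancy requires Δρ = 0, i.e. −α(T_deep − T_surf′) + β(S_deep − S_surf) = 0.
T_surf′ = T_deep − (β/α)·ΔS = 11.2 − (7.8 × 10⁻⁴/1.4 × 10⁻⁴)·(+0.96) = 5.851 °C.
Cooling required: 15.1 − (5.851) = 9.249 °C.

9.2 °C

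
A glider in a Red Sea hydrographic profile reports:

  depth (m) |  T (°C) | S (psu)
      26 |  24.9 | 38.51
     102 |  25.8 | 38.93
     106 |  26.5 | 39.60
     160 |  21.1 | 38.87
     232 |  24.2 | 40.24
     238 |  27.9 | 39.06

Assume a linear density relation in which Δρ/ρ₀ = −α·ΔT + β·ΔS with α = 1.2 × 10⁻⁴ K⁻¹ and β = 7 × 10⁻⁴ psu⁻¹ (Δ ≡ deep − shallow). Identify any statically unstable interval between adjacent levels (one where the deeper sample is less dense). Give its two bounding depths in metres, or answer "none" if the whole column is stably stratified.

Evaluate Δρ/ρ₀ = −αΔT + βΔS across each adjacent pair:
  26–102 m: −αΔT+βΔS = −(1.2 × 10⁻⁴)(+0.9)+(7 × 10⁻⁴)(+0.42) = 1.9 × 10⁻⁴ → stable
  102–106 m: −αΔT+βΔS = −(1.2 × 10⁻⁴)(+0.7)+(7 × 10⁻⁴)(+0.67) = 3.9 × 10⁻⁴ → stable
  106–160 m: −αΔT+βΔS = −(1.2 × 10⁻⁴)(-5.4)+(7 × 10⁻⁴)(-0.73) = 1.4 × 10⁻⁴ → stable
  160–232 m: −αΔT+βΔS = −(1.2 × 10⁻⁴)(+3.1)+(7 × 10⁻⁴)(+1.37) = 5.9 × 10⁻⁴ → stable
  232–238 m: −αΔT+βΔS = −(1.2 × 10⁻⁴)(+3.7)+(7 × 10⁻⁴)(-1.18) = -1.3 × 10⁻³ → UNSTABLE
The 232–238 m interval has Δρ < 0: lighter water underlies denser water.

232–238 m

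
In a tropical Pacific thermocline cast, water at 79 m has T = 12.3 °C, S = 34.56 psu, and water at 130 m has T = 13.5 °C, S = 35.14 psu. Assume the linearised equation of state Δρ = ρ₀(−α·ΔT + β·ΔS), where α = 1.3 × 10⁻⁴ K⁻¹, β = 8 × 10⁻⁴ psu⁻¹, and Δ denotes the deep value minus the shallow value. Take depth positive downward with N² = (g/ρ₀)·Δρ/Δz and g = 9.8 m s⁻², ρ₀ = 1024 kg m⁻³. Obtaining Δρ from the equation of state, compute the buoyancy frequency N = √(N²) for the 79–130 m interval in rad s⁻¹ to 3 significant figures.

7.69 × 10⁻³ rad s⁻¹

ΔT = +1.2 K, ΔS = +0.58 psu (deep − shallow).
Δρ/ρ₀ = −αΔT + βΔS = -1.56 × 10⁻⁴ + 4.64 × 10⁻⁴ = 3.08 × 10⁻⁴, so Δρ ≈ 0.3154 kg m⁻³.
N² = (g/ρ₀)·Δρ/Δz = g·(Δρ/ρ₀)/Δz = 9.8 × 3.08 × 10⁻⁴ / 51 = 5.9184 × 10⁻⁵ s⁻².
N = √(5.9184 × 10⁻⁵) = 7.6931 × 10⁻³ rad s⁻¹ ≈ 7.69 × 10⁻³ rad s⁻¹.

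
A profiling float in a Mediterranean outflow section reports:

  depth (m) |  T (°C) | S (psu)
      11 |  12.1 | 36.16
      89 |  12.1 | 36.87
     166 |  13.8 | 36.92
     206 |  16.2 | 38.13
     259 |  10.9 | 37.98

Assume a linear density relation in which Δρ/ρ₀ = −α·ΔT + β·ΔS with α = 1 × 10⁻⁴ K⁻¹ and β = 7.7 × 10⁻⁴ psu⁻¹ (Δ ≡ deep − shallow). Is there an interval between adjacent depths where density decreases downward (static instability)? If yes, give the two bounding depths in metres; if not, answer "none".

89–166 m

Evaluate Δρ/ρ₀ = −αΔT + βΔS across each adjacent pair:
  11–89 m: −αΔT+βΔS = −(1 × 10⁻⁴)(+0.0)+(7.7 × 10⁻⁴)(+0.71) = 5.5 × 10⁻⁴ → stable
  89–166 m: −αΔT+βΔS = −(1 × 10⁻⁴)(+1.7)+(7.7 × 10⁻⁴)(+0.05) = -1.3 × 10⁻⁴ → UNSTABLE
  166–206 m: −αΔT+βΔS = −(1 × 10⁻⁴)(+2.4)+(7.7 × 10⁻⁴)(+1.21) = 6.9 × 10⁻⁴ → stable
  206–259 m: −αΔT+βΔS = −(1 × 10⁻⁴)(-5.3)+(7.7 × 10⁻⁴)(-0.15) = 4.1 × 10⁻⁴ → stable
The 89–166 m interval has Δρ < 0: lighter water underlies denser water.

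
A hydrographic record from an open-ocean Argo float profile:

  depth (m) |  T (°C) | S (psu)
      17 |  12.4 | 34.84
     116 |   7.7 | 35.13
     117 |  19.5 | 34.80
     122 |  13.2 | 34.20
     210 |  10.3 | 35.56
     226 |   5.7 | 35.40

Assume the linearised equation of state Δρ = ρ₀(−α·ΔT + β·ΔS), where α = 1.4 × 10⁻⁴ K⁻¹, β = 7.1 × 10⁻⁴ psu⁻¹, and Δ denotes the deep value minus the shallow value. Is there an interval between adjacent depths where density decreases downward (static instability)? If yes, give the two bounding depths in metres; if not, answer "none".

116–117 m

Evaluate Δρ/ρ₀ = −αΔT + βΔS across each adjacent pair:
  17–116 m: −αΔT+βΔS = −(1.4 × 10⁻⁴)(-4.7)+(7.1 × 10⁻⁴)(+0.29) = 8.6 × 10⁻⁴ → stable
  116–117 m: −αΔT+βΔS = −(1.4 × 10⁻⁴)(+11.8)+(7.1 × 10⁻⁴)(-0.33) = -1.9 × 10⁻³ → UNSTABLE
  117–122 m: −αΔT+βΔS = −(1.4 × 10⁻⁴)(-6.3)+(7.1 × 10⁻⁴)(-0.60) = 4.6 × 10⁻⁴ → stable
  122–210 m: −αΔT+βΔS = −(1.4 × 10⁻⁴)(-2.9)+(7.1 × 10⁻⁴)(+1.36) = 1.4 × 10⁻³ → stable
  210–226 m: −αΔT+βΔS = −(1.4 × 10⁻⁴)(-4.6)+(7.1 × 10⁻⁴)(-0.16) = 5.3 × 10⁻⁴ → stable
The 116–117 m interval has Δρ < 0: lighter water underlies denser water.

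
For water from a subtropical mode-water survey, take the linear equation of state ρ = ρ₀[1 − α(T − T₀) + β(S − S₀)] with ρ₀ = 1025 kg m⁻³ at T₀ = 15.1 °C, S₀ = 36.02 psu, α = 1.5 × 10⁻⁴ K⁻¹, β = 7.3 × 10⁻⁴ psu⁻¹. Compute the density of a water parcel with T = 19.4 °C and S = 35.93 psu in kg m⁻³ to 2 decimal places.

T − T₀ = +4.3 K, S − S₀ = -0.09 psu.
Bracket = 1 − α·(+4.3) + β·(-0.09) = 1 + (-7.107 × 10⁻⁴) = 0.9992893.
ρ = 1025 × 0.9992893 = 1024.27 kg m⁻³.

1024.27 kg m⁻³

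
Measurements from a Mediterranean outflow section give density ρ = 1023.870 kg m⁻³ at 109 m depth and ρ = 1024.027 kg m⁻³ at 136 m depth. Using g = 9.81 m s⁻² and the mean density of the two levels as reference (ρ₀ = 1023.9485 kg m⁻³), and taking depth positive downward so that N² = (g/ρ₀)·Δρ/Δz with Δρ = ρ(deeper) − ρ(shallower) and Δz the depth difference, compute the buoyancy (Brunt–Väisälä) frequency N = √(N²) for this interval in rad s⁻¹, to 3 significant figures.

7.46 × 10⁻³ rad s⁻¹

Δρ = 1024.027 − 1023.870 = 0.157 kg m⁻³ over Δz = 136 − 109 = 27 m.
N² = (9.81/1023.9485) × (0.157/27) = 5.5709 × 10⁻⁵ s⁻².
N = √(5.5709 × 10⁻⁵) = 7.4638 × 10⁻³ rad s⁻¹ ≈ 7.46 × 10⁻³ rad s⁻¹.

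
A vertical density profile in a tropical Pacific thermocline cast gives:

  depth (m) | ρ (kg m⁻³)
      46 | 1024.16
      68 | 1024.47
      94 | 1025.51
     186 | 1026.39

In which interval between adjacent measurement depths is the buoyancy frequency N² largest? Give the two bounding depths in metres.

68–94 m

Compute the density gradient over each adjacent pair:
  46–68 m: Δρ/Δz = 0.31/22 = 0.014 kg m⁻⁴
  68–94 m: Δρ/Δz = 1.04/26 = 0.040 kg m⁻⁴
  94–186 m: Δρ/Δz = 0.88/92 = 9.6 × 10⁻³ kg m⁻⁴
The largest gradient is in the 68–94 m interval — the pycnocline.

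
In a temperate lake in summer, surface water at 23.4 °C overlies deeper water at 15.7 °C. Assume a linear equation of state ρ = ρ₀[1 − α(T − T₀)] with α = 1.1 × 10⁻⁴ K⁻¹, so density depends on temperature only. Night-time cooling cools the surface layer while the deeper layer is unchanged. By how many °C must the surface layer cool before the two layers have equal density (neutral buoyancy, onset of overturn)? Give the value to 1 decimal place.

With temperature the only control, equal density requires T_surf′ = T_deep.
T_surf′ = 15.7 °C.
Cooling required: 23.4 − 15.7 = 7.7 °C.

7.7 °C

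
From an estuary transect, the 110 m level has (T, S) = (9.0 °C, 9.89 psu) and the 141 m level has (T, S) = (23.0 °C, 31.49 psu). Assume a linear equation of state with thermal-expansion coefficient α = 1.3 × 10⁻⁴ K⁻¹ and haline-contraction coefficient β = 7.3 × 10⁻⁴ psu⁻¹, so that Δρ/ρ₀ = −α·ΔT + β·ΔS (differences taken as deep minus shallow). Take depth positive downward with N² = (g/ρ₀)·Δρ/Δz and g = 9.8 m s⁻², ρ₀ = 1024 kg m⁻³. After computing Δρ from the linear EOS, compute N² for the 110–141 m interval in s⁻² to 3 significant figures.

ΔT = +14.0 K, ΔS = +21.60 psu (deep − shallow).
Δρ/ρ₀ = −αΔT + βΔS = -1.82 × 10⁻³ + 0.015768 = 0.013948, so Δρ ≈ 14.28 kg m⁻³.
N² = (g/ρ₀)·Δρ/Δz = g·(Δρ/ρ₀)/Δz = 9.8 × 0.013948 / 31 = 4.4094 × 10⁻³ s⁻² ≈ 4.41 × 10⁻³ s⁻².

4.41 × 10⁻³ s⁻²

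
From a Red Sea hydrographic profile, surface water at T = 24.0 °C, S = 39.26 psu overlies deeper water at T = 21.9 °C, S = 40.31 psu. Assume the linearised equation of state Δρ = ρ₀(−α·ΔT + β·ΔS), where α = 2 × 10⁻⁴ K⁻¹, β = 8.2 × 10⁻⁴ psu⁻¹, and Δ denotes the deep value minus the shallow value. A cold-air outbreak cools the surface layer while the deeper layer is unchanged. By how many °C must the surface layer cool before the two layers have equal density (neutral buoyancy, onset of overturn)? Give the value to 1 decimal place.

6.4 °C

Neutral buoyancy requires Δρ = 0, i.e. −α(T_deep − T_surf′) + β(S_deep − S_surf) = 0.
T_surf′ = T_deep − (β/α)·ΔS = 21.9 − (8.2 × 10⁻⁴/2 × 10⁻⁴)·(+1.05) = 17.595 °C.
Cooling required: 24.0 − (17.595) = 6.405 °C.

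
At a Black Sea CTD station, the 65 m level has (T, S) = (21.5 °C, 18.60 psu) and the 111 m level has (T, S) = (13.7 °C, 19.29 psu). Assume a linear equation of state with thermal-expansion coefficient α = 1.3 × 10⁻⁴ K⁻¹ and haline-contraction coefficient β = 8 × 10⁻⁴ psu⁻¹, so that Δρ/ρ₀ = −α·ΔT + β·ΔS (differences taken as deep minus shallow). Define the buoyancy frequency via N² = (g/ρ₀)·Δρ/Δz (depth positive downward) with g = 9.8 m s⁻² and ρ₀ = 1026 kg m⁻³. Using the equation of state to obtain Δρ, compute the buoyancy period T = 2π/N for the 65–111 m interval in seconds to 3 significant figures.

ΔT = -7.8 K, ΔS = +0.69 psu (deep − shallow).
Δρ/ρ₀ = −αΔT + βΔS = 1.014 × 10⁻³ + 5.52 × 10⁻⁴ = 1.566 × 10⁻³, so Δρ ≈ 1.607 kg m⁻³.
N² = (g/ρ₀)·Δρ/Δz = g·(Δρ/ρ₀)/Δz = 9.8 × 1.566 × 10⁻³ / 46 = 3.3363 × 10⁻⁴ s⁻².
N = √(3.3363 × 10⁻⁴) = 0.018266 rad s⁻¹ → T = 2π/N = 343.98 s ≈ 344 s.

344 s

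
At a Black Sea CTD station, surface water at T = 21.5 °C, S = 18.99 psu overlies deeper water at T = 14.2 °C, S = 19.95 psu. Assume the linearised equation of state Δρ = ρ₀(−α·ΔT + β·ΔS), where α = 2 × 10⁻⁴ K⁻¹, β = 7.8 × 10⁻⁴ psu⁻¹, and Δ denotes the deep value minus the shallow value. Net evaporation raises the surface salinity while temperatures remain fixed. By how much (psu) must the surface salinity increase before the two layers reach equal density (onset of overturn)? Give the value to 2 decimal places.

Neutral buoyancy requires −α(T_deep − T_surf) + β(S_deep − S_surf′) = 0.
S_surf′ = S_deep − (α/β)·ΔT = 19.95 − (2 × 10⁻⁴/7.8 × 10⁻⁴)·(-7.3) = 21.8218 psu.
Increase required: 21.8218 − 18.99 = 2.8318 psu.

2.83 psu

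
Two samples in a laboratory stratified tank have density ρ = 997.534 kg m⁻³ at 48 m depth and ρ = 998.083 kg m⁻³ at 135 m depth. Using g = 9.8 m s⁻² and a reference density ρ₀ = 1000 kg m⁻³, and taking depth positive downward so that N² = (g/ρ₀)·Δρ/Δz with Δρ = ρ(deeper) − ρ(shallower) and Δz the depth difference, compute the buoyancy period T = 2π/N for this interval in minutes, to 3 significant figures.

Δρ = 998.083 − 997.534 = 0.549 kg m⁻³ over Δz = 135 − 48 = 87 m.
N² = (9.8/1000) × (0.549/87) = 6.1841 × 10⁻⁵ s⁻².
N = √(6.1841 × 10⁻⁵) = 7.8639 × 10⁻³ rad s⁻¹, so T = 2π/N = 798.99 s = 13.316 min ≈ 13.3 min.
A positive N² confirms static stability across the interval.

13.3 min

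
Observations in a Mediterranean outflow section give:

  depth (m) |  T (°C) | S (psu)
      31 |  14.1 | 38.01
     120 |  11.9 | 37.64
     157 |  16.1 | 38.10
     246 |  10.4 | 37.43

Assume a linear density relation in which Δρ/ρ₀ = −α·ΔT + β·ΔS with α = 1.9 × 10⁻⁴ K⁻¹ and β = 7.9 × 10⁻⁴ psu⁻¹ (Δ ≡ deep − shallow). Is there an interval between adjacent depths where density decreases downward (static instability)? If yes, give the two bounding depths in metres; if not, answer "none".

Evaluate Δρ/ρ₀ = −αΔT + βΔS across each adjacent pair:
  31–120 m: −αΔT+βΔS = −(1.9 × 10⁻⁴)(-2.2)+(7.9 × 10⁻⁴)(-0.37) = 1.3 × 10⁻⁴ → stable
  120–157 m: −αΔT+βΔS = −(1.9 × 10⁻⁴)(+4.2)+(7.9 × 10⁻⁴)(+0.46) = -4.3 × 10⁻⁴ → UNSTABLE
  157–246 m: −αΔT+βΔS = −(1.9 × 10⁻⁴)(-5.7)+(7.9 × 10⁻⁴)(-0.67) = 5.5 × 10⁻⁴ → stable
The 120–157 m interval has Δρ < 0: lighter water underlies denser water.

120–157 m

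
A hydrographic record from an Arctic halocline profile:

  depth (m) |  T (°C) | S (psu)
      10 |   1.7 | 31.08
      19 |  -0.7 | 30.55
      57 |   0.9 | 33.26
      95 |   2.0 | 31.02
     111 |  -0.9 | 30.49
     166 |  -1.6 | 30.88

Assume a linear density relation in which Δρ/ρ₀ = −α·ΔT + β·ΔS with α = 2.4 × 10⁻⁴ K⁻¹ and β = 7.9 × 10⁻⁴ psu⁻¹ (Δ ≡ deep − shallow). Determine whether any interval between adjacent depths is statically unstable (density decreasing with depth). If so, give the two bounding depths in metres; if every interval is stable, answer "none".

57–95 m

Evaluate Δρ/ρ₀ = −αΔT + βΔS across each adjacent pair:
  10–19 m: −αΔT+βΔS = −(2.4 × 10⁻⁴)(-2.4)+(7.9 × 10⁻⁴)(-0.53) = 1.6 × 10⁻⁴ → stable
  19–57 m: −αΔT+βΔS = −(2.4 × 10⁻⁴)(+1.6)+(7.9 × 10⁻⁴)(+2.71) = 1.8 × 10⁻³ → stable
  57–95 m: −αΔT+βΔS = −(2.4 × 10⁻⁴)(+1.1)+(7.9 × 10⁻⁴)(-2.24) = -2.0 × 10⁻³ → UNSTABLE
  95–111 m: −αΔT+βΔS = −(2.4 × 10⁻⁴)(-2.9)+(7.9 × 10⁻⁴)(-0.53) = 2.8 × 10⁻⁴ → stable
  111–166 m: −αΔT+βΔS = −(2.4 × 10⁻⁴)(-0.7)+(7.9 × 10⁻⁴)(+0.39) = 4.8 × 10⁻⁴ → stable
The 57–95 m interval has Δρ < 0: lighter water underlies denser water.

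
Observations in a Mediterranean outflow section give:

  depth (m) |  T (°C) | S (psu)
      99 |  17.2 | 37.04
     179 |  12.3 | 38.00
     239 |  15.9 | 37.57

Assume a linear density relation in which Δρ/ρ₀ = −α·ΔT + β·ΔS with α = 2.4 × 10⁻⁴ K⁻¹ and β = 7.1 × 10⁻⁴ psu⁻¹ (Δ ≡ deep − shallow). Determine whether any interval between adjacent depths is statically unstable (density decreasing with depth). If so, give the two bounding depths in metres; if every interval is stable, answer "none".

179–239 m

Evaluate Δρ/ρ₀ = −αΔT + βΔS across each adjacent pair:
  99–179 m: −αΔT+βΔS = −(2.4 × 10⁻⁴)(-4.9)+(7.1 × 10⁻⁴)(+0.96) = 1.9 × 10⁻³ → stable
  179–239 m: −αΔT+βΔS = −(2.4 × 10⁻⁴)(+3.6)+(7.1 × 10⁻⁴)(-0.43) = -1.2 × 10⁻³ → UNSTABLE
The 179–239 m interval has Δρ < 0: lighter water underlies denser water.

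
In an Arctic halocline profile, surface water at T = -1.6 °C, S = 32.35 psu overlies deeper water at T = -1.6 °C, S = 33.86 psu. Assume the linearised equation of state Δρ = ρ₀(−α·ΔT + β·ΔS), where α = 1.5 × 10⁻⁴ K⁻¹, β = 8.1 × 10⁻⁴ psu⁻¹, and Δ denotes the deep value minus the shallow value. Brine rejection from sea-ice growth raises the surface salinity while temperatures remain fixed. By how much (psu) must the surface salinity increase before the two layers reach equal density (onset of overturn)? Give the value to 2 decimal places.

Neutral buoyancy requires −α(T_deep − T_surf) + β(S_deep − S_surf′) = 0.
S_surf′ = S_deep − (α/β)·ΔT = 33.86 − (1.5 × 10⁻⁴/8.1 × 10⁻⁴)·(+0.0) = 33.8600 psu.
Increase required: 33.8600 − 32.35 = 1.5100 psu.

1.51 psu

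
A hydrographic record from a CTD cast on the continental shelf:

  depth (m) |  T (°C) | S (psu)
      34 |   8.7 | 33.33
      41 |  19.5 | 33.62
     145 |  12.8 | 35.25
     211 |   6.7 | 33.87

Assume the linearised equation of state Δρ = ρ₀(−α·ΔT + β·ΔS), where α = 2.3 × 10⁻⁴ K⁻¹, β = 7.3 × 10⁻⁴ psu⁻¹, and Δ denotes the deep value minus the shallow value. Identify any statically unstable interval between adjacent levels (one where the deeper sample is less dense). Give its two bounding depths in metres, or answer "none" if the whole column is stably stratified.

Evaluate Δρ/ρ₀ = −αΔT + βΔS across each adjacent pair:
  34–41 m: −αΔT+βΔS = −(2.3 × 10⁻⁴)(+10.8)+(7.3 × 10⁻⁴)(+0.29) = -2.3 × 10⁻³ → UNSTABLE
  41–145 m: −αΔT+βΔS = −(2.3 × 10⁻⁴)(-6.7)+(7.3 × 10⁻⁴)(+1.63) = 2.7 × 10⁻³ → stable
  145–211 m: −αΔT+βΔS = −(2.3 × 10⁻⁴)(-6.1)+(7.3 × 10⁻⁴)(-1.38) = 4.0 × 10⁻⁴ → stable
The 34–41 m interval has Δρ < 0: lighter water underlies denser water.

34–41 m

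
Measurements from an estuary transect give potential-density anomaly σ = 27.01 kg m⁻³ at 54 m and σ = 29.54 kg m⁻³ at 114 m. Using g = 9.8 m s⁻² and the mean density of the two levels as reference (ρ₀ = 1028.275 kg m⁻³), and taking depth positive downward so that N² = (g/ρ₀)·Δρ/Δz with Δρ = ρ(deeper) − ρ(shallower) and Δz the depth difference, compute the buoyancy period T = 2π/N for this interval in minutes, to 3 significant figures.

Δρ = 1029.54 − 1027.01 = 2.53 kg m⁻³ over Δz = 114 − 54 = 60 m.
N² = (9.8/1028.275) × (2.53/60) = 4.0187 × 10⁻⁴ s⁻².
N = √(4.0187 × 10⁻⁴) = 0.020047 rad s⁻¹, so T = 2π/N = 313.42 s = 5.2237 min ≈ 5.22 min.

5.22 min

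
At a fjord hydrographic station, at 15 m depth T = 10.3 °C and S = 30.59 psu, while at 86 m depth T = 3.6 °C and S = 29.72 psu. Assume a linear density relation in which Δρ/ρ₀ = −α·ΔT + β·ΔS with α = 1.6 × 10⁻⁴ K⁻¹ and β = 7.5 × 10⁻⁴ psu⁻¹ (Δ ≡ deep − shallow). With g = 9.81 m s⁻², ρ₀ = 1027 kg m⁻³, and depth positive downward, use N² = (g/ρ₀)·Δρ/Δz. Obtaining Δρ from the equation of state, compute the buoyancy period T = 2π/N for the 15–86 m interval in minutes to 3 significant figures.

ΔT = -6.7 K, ΔS = -0.87 psu (deep − shallow).
Δρ/ρ₀ = −αΔT + βΔS = 1.072 × 10⁻³ − 6.525 × 10⁻⁴ = 4.195 × 10⁻⁴, so Δρ ≈ 0.4308 kg m⁻³.
N² = (g/ρ₀)·Δρ/Δz = g·(Δρ/ρ₀)/Δz = 9.81 × 4.195 × 10⁻⁴ / 71 = 5.7962 × 10⁻⁵ s⁻².
N = √(5.7962 × 10⁻⁵) = 7.6133 × 10⁻³ rad s⁻¹ → T = 2π/N = 825.29 s = 13.755 min ≈ 13.8 min.

13.8 min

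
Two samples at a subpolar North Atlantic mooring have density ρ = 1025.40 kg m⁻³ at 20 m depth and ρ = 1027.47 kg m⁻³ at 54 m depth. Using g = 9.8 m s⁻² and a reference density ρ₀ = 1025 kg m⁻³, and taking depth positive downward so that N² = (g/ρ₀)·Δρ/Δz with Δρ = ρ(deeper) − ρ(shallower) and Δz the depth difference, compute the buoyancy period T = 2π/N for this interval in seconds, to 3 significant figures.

Δρ = 1027.47 − 1025.40 = 2.07 kg m⁻³ over Δz = 54 − 20 = 34 m.
N² = (9.8/1025) × (2.07/34) = 5.8209 × 10⁻⁴ s⁻².
N = √(5.8209 × 10⁻⁴) = 0.024127 rad s⁻¹, so T = 2π/N = 260.42 s ≈ 260 s.

260 s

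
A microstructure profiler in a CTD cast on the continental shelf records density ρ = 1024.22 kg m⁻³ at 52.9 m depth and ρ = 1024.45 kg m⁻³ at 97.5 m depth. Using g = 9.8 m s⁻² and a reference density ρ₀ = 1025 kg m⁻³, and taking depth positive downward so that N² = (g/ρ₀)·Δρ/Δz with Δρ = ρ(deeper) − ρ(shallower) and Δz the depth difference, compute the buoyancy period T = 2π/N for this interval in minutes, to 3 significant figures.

Δρ = 1024.45 − 1024.22 = 0.23 kg m⁻³ over Δz = 97.5 − 52.9 = 44.6 m.
N² = (9.8/1025) × (0.23/44.6) = 4.9305 × 10⁻⁵ s⁻².
N = √(4.9305 × 10⁻⁵) = 7.0218 × 10⁻³ rad s⁻¹, so T = 2π/N = 894.81 s = 14.913 min ≈ 14.9 min.

14.9 min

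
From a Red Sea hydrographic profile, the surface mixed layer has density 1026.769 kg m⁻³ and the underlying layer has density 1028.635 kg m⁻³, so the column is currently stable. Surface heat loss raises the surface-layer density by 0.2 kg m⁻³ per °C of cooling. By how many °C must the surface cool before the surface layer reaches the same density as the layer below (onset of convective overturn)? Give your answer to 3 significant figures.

9.33 °C

Density deficit of the surface layer: 1028.635 − 1026.769 = 1.866 kg m⁻³.
Required change = 1.866 / 0.2 = 9.33 °C.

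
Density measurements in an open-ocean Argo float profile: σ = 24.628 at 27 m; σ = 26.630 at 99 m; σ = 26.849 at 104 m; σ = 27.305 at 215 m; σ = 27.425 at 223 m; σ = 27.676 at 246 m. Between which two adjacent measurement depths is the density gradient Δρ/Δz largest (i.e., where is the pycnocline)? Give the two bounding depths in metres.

99–104 m

Compute the density gradient over each adjacent pair:
  27–99 m: Δρ/Δz = 2.002/72 = 0.028 kg m⁻⁴
  99–104 m: Δρ/Δz = 0.219/5 = 0.044 kg m⁻⁴
  104–215 m: Δρ/Δz = 0.456/111 = 4.1 × 10⁻³ kg m⁻⁴
  215–223 m: Δρ/Δz = 0.120/8 = 0.015 kg m⁻⁴
  223–246 m: Δρ/Δz = 0.251/23 = 0.011 kg m⁻⁴
The largest gradient is in the 99–104 m interval — the pycnocline.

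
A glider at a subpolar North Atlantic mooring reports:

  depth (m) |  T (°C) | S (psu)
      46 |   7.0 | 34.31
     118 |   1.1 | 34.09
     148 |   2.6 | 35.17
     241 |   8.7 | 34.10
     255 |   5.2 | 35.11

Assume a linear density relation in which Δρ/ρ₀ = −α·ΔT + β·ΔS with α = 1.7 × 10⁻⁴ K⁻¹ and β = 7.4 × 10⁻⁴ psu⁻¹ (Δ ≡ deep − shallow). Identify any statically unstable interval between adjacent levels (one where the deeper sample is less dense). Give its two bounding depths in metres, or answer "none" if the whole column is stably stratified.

Evaluate Δρ/ρ₀ = −αΔT + βΔS across each adjacent pair:
  46–118 m: −αΔT+βΔS = −(1.7 × 10⁻⁴)(-5.9)+(7.4 × 10⁻⁴)(-0.22) = 8.4 × 10⁻⁴ → stable
  118–148 m: −αΔT+βΔS = −(1.7 × 10⁻⁴)(+1.5)+(7.4 × 10⁻⁴)(+1.08) = 5.4 × 10⁻⁴ → stable
  148–241 m: −αΔT+βΔS = −(1.7 × 10⁻⁴)(+6.1)+(7.4 × 10⁻⁴)(-1.07) = -1.8 × 10⁻³ → UNSTABLE
  241–255 m: −αΔT+βΔS = −(1.7 × 10⁻⁴)(-3.5)+(7.4 × 10⁻⁴)(+1.01) = 1.3 × 10⁻³ → stable
The 148–241 m interval has Δρ < 0: lighter water underlies denser water.

148–241 m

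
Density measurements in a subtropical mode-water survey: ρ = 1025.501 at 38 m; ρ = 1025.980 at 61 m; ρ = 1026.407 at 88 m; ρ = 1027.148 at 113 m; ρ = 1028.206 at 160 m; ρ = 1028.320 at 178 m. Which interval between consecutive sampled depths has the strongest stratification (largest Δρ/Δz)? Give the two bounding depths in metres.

Compute the density gradient over each adjacent pair:
  38–61 m: Δρ/Δz = 0.479/23 = 0.021 kg m⁻⁴
  61–88 m: Δρ/Δz = 0.427/27 = 0.016 kg m⁻⁴
  88–113 m: Δρ/Δz = 0.741/25 = 0.030 kg m⁻⁴
  113–160 m: Δρ/Δz = 1.058/47 = 0.023 kg m⁻⁴
  160–178 m: Δρ/Δz = 0.114/18 = 6.3 × 10⁻³ kg m⁻⁴
The largest gradient is in the 88–113 m interval — the pycnocline.

88–113 m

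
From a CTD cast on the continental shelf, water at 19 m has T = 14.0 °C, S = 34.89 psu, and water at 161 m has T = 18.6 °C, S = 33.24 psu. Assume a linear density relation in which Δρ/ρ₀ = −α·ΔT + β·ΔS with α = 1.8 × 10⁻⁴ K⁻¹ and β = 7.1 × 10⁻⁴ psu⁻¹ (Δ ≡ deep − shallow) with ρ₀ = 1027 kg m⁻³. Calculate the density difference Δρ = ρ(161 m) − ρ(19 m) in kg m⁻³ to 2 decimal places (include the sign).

-2.05 kg m⁻³

ΔT = +4.6 K, ΔS = -1.65 psu (deep − shallow).
Δρ/ρ₀ = −(1.8 × 10⁻⁴)(+4.6) + (7.1 × 10⁻⁴)(-1.65) = -1.9995 × 10⁻³.
Δρ = 1027 × (-1.9995 × 10⁻³) = -2.05 kg m⁻³.
Negative Δρ: lighter below, statically unstable.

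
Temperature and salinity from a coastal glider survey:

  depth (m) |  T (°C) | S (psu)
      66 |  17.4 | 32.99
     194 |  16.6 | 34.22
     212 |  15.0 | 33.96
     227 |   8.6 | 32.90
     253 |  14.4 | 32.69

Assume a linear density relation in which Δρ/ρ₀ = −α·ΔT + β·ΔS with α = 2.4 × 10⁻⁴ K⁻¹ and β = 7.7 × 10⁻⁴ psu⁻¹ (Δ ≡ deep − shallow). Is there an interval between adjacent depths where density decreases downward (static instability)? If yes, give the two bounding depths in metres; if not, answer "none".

Evaluate Δρ/ρ₀ = −αΔT + βΔS across each adjacent pair:
  66–194 m: −αΔT+βΔS = −(2.4 × 10⁻⁴)(-0.8)+(7.7 × 10⁻⁴)(+1.23) = 1.1 × 10⁻³ → stable
  194–212 m: −αΔT+βΔS = −(2.4 × 10⁻⁴)(-1.6)+(7.7 × 10⁻⁴)(-0.26) = 1.8 × 10⁻⁴ → stable
  212–227 m: −αΔT+βΔS = −(2.4 × 10⁻⁴)(-6.4)+(7.7 × 10⁻⁴)(-1.06) = 7.2 × 10⁻⁴ → stable
  227–253 m: −αΔT+βΔS = −(2.4 × 10⁻⁴)(+5.8)+(7.7 × 10⁻⁴)(-0.21) = -1.6 × 10⁻³ → UNSTABLE
The 227–253 m interval has Δρ < 0: lighter water underlies denser water.

227–253 m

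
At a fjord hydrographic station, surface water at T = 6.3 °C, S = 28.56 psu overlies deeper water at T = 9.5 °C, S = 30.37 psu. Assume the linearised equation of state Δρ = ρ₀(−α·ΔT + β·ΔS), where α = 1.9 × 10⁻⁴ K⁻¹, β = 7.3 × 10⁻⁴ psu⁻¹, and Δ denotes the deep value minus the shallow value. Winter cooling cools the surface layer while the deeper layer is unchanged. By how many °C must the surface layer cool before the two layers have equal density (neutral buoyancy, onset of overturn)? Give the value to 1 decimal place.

Neutral buoyancy requires Δρ = 0, i.e. −α(T_deep − T_surf′) + β(S_deep − S_surf) = 0.
T_surf′ = T_deep − (β/α)·ΔS = 9.5 − (7.3 × 10⁻⁴/1.9 × 10⁻⁴)·(+1.81) = 2.546 °C.
Cooling required: 6.3 − (2.546) = 3.754 °C.

3.8 °C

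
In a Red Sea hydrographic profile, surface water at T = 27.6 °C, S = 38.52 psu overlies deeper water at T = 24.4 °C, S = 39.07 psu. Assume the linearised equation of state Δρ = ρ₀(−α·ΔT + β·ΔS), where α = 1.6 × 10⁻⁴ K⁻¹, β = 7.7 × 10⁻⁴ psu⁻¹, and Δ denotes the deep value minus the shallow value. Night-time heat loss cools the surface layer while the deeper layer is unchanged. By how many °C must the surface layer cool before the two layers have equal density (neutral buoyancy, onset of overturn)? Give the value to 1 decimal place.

5.8 °C

Neutral buoyancy requires Δρ = 0, i.e. −α(T_deep − T_surf′) + β(S_deep − S_surf) = 0.
T_surf′ = T_deep − (β/α)·ΔS = 24.4 − (7.7 × 10⁻⁴/1.6 × 10⁻⁴)·(+0.55) = 21.753 °C.
Cooling required: 27.6 − (21.753) = 5.847 °C.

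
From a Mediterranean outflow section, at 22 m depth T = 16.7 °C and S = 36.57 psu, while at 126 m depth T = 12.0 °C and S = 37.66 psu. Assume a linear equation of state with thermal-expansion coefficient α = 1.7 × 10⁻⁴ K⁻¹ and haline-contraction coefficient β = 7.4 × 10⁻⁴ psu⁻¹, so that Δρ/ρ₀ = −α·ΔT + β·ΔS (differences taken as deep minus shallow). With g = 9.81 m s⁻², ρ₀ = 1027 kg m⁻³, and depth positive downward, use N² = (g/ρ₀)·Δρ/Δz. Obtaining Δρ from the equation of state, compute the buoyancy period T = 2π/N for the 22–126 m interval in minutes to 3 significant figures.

ΔT = -4.7 K, ΔS = +1.09 psu (deep − shallow).
Δρ/ρ₀ = −αΔT + βΔS = 7.99 × 10⁻⁴ + 8.066 × 10⁻⁴ = 1.6056 × 10⁻³, so Δρ ≈ 1.649 kg m⁻³.
N² = (g/ρ₀)·Δρ/Δz = g·(Δρ/ρ₀)/Δz = 9.81 × 1.6056 × 10⁻³ / 104 = 1.5145 × 10⁻⁴ s⁻².
N = √(1.5145 × 10⁻⁴) = 0.012307 rad s⁻¹ → T = 2π/N = 510.54 s = 8.5090 min ≈ 8.51 min.

8.51 min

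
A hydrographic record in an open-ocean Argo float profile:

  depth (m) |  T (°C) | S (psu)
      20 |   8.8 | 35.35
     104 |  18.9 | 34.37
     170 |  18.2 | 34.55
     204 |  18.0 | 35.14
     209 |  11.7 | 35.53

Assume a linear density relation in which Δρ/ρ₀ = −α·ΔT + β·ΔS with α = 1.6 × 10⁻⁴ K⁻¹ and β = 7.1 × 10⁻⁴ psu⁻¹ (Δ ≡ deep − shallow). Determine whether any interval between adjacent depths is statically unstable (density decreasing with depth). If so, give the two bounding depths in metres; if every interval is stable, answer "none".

Evaluate Δρ/ρ₀ = −αΔT + βΔS across each adjacent pair:
  20–104 m: −αΔT+βΔS = −(1.6 × 10⁻⁴)(+10.1)+(7.1 × 10⁻⁴)(-0.98) = -2.3 × 10⁻³ → UNSTABLE
  104–170 m: −αΔT+βΔS = −(1.6 × 10⁻⁴)(-0.7)+(7.1 × 10⁻⁴)(+0.18) = 2.4 × 10⁻⁴ → stable
  170–204 m: −αΔT+βΔS = −(1.6 × 10⁻⁴)(-0.2)+(7.1 × 10⁻⁴)(+0.59) = 4.5 × 10⁻⁴ → stable
  204–209 m: −αΔT+βΔS = −(1.6 × 10⁻⁴)(-6.3)+(7.1 × 10⁻⁴)(+0.39) = 1.3 × 10⁻³ → stable
The 20–104 m interval has Δρ < 0: lighter water underlies denser water.

20–104 m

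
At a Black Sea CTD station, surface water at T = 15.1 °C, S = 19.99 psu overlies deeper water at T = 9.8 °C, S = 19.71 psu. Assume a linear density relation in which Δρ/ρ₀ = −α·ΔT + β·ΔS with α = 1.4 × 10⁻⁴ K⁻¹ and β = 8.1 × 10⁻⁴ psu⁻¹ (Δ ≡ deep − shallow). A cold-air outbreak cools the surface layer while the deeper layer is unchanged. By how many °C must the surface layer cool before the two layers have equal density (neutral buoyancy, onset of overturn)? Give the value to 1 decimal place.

Neutral buoyancy requires Δρ = 0, i.e. −α(T_deep − T_surf′) + β(S_deep − S_surf) = 0.
T_surf′ = T_deep − (β/α)·ΔS = 9.8 − (8.1 × 10⁻⁴/1.4 × 10⁻⁴)·(-0.28) = 11.420 °C.
Cooling required: 15.1 − (11.420) = 3.680 °C.

3.7 °C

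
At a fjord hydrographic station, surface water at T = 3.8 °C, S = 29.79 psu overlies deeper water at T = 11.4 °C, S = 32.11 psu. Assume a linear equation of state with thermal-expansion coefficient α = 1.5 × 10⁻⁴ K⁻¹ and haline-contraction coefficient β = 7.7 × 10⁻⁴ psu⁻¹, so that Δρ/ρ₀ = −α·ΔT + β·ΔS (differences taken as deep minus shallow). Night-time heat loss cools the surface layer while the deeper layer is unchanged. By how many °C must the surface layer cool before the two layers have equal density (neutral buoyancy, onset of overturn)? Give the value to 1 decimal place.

Neutral buoyancy requires Δρ = 0, i.e. −α(T_deep − T_surf′) + β(S_deep − S_surf) = 0.
T_surf′ = T_deep − (β/α)·ΔS = 11.4 − (7.7 × 10⁻⁴/1.5 × 10⁻⁴)·(+2.32) = -0.509 °C.
Cooling required: 3.8 − (-0.509) = 4.309 °C.

4.3 °C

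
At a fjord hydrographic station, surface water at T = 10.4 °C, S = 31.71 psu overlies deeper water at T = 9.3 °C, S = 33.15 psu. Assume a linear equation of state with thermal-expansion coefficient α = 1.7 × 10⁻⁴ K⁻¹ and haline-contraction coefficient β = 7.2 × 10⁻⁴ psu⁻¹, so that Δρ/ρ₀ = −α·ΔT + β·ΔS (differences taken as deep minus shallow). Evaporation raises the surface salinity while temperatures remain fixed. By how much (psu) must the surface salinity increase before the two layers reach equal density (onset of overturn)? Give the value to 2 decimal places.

Neutral buoyancy requires −α(T_deep − T_surf) + β(S_deep − S_surf′) = 0.
S_surf′ = S_deep − (α/β)·ΔT = 33.15 − (1.7 × 10⁻⁴/7.2 × 10⁻⁴)·(-1.1) = 33.4097 psu.
Increase required: 33.4097 − 31.71 = 1.6997 psu.

1.70 psu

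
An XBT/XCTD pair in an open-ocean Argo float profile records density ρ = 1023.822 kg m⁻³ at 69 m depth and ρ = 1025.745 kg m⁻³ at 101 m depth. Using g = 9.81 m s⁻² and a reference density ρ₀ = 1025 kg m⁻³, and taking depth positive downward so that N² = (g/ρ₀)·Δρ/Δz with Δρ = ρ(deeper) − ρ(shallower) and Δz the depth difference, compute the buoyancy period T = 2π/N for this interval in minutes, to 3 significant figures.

Δρ = 1025.745 − 1023.822 = 1.923 kg m⁻³ over Δz = 101 − 69 = 32 m.
N² = (9.81/1025) × (1.923/32) = 5.7514 × 10⁻⁴ s⁻².
N = √(5.7514 × 10⁻⁴) = 0.023982 rad s⁻¹, so T = 2π/N = 262.00 s = 4.3667 min ≈ 4.37 min.
Since Δρ > 0 the layer is stably stratified.

4.37 min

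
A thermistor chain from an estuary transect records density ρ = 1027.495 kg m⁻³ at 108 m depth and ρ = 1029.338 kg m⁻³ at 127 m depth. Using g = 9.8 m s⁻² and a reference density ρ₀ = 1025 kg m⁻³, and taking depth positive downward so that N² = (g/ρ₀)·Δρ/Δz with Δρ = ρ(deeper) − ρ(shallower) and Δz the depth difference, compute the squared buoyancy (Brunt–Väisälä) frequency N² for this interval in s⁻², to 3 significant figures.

Δρ = 1029.338 − 1027.495 = 1.843 kg m⁻³ over Δz = 127 − 108 = 19 m.
N² = (9.8/1025) × (1.843/19) = 9.2741 × 10⁻⁴ s⁻² ≈ 9.27 × 10⁻⁴ s⁻².

9.27 × 10⁻⁴ s⁻²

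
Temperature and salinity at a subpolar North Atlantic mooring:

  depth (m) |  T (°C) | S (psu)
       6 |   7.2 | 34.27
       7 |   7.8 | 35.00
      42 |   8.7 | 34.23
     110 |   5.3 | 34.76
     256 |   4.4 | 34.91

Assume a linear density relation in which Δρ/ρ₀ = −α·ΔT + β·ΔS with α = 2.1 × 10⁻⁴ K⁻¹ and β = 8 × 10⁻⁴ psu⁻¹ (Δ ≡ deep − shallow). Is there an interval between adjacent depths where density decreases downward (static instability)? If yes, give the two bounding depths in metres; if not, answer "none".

Evaluate Δρ/ρ₀ = −αΔT + βΔS across each adjacent pair:
  6–7 m: −αΔT+βΔS = −(2.1 × 10⁻⁴)(+0.6)+(8 × 10⁻⁴)(+0.73) = 4.6 × 10⁻⁴ → stable
  7–42 m: −αΔT+βΔS = −(2.1 × 10⁻⁴)(+0.9)+(8 × 10⁻⁴)(-0.77) = -8.1 × 10⁻⁴ → UNSTABLE
  42–110 m: −αΔT+βΔS = −(2.1 × 10⁻⁴)(-3.4)+(8 × 10⁻⁴)(+0.53) = 1.1 × 10⁻³ → stable
  110–256 m: −αΔT+βΔS = −(2.1 × 10⁻⁴)(-0.9)+(8 × 10⁻⁴)(+0.15) = 3.1 × 10⁻⁴ → stable
The 7–42 m interval has Δρ < 0: lighter water underlies denser water.

7–42 m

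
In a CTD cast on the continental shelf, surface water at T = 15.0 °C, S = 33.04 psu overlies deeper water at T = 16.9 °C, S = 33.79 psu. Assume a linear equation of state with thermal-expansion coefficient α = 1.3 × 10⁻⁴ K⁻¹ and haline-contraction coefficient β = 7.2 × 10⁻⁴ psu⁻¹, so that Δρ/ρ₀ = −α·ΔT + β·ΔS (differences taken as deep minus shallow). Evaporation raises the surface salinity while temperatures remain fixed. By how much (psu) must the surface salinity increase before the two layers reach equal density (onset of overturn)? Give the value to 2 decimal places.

0.41 psu

Neutral buoyancy requires −α(T_deep − T_surf) + β(S_deep − S_surf′) = 0.
S_surf′ = S_deep − (α/β)·ΔT = 33.79 − (1.3 × 10⁻⁴/7.2 × 10⁻⁴)·(+1.9) = 33.4469 psu.
Increase required: 33.4469 − 33.04 = 0.4069 psu.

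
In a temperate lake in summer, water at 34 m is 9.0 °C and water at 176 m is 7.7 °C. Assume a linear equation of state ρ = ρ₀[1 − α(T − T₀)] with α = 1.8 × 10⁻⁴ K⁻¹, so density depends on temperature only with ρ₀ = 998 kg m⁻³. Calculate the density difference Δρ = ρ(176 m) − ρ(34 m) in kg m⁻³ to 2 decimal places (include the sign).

+0.23 kg m⁻³

ΔT = -1.3 K, Δρ/ρ₀ = −αΔT = 2.34 × 10⁻⁴.
Δρ = 998 × (2.34 × 10⁻⁴) = +0.23 kg m⁻³.
Positive Δρ: denser below, stable.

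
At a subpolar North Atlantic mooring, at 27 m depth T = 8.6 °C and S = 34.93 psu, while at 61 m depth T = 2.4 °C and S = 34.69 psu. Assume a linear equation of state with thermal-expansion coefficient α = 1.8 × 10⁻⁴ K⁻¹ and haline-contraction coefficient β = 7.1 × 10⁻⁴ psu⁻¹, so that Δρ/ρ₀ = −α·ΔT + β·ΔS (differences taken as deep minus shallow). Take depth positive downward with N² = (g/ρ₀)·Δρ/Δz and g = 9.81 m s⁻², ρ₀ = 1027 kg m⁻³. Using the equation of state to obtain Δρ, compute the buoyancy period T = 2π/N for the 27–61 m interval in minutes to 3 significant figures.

ΔT = -6.2 K, ΔS = -0.24 psu (deep − shallow).
Δρ/ρ₀ = −αΔT + βΔS = 1.116 × 10⁻³ − 1.704 × 10⁻⁴ = 9.456 × 10⁻⁴, so Δρ ≈ 0.9711 kg m⁻³.
N² = (g/ρ₀)·Δρ/Δz = g·(Δρ/ρ₀)/Δz = 9.81 × 9.456 × 10⁻⁴ / 34 = 2.7283 × 10⁻⁴ s⁻².
N = √(2.7283 × 10⁻⁴) = 0.016518 rad s⁻¹ → T = 2π/N = 380.38 s = 6.3397 min ≈ 6.34 min.

6.34 min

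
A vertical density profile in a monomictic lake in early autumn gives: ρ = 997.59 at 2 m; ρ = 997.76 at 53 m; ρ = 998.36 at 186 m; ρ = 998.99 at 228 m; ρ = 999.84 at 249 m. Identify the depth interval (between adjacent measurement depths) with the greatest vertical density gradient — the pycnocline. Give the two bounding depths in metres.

228–249 m

Compute the density gradient over each adjacent pair:
  2–53 m: Δρ/Δz = 0.17/51 = 3.3 × 10⁻³ kg m⁻⁴
  53–186 m: Δρ/Δz = 0.60/133 = 4.5 × 10⁻³ kg m⁻⁴
  186–228 m: Δρ/Δz = 0.63/42 = 0.015 kg m⁻⁴
  228–249 m: Δρ/Δz = 0.85/21 = 0.040 kg m⁻⁴
The largest gradient is in the 228–249 m interval — the pycnocline.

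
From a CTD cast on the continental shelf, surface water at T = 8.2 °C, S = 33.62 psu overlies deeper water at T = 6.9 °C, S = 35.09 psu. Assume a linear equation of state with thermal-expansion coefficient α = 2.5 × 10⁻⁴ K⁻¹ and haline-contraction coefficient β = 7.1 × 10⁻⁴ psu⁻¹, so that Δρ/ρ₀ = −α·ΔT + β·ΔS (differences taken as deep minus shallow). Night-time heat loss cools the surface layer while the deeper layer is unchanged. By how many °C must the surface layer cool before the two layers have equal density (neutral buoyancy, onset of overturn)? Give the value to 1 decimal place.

5.5 °C

Neutral buoyancy requires Δρ = 0, i.e. −α(T_deep − T_surf′) + β(S_deep − S_surf) = 0.
T_surf′ = T_deep − (β/α)·ΔS = 6.9 − (7.1 × 10⁻⁴/2.5 × 10⁻⁴)·(+1.47) = 2.725 °C.
Cooling required: 8.2 − (2.725) = 5.475 °C.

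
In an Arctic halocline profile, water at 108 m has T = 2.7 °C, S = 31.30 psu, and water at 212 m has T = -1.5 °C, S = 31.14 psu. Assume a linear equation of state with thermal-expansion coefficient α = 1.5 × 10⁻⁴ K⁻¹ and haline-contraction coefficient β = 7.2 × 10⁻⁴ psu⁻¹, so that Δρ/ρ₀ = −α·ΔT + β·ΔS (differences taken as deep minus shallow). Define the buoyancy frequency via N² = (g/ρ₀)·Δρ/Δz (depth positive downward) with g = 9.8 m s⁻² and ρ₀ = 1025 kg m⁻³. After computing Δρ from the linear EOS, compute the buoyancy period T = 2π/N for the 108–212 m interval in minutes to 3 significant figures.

15.0 min

ΔT = -4.2 K, ΔS = -0.16 psu (deep − shallow).
Δρ/ρ₀ = −αΔT + βΔS = 6.30 × 10⁻⁴ − 1.152 × 10⁻⁴ = 5.148 × 10⁻⁴, so Δρ ≈ 0.5277 kg m⁻³.
N² = (g/ρ₀)·Δρ/Δz = g·(Δρ/ρ₀)/Δz = 9.8 × 5.148 × 10⁻⁴ / 104 = 4.8510 × 10⁻⁵ s⁻².
N = √(4.8510 × 10⁻⁵) = 6.9649 × 10⁻³ rad s⁻¹ → T = 2π/N = 902.12 s = 15.035 min ≈ 15.0 min.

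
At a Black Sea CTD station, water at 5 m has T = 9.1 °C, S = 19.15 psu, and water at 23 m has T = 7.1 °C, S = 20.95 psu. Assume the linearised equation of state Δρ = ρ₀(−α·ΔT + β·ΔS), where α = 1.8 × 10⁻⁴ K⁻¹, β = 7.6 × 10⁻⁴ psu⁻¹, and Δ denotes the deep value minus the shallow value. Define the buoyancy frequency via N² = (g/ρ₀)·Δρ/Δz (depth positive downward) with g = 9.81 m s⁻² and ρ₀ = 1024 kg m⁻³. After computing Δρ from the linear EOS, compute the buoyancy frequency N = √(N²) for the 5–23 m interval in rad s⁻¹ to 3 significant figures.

0.0307 rad s⁻¹

ΔT = -2.0 K, ΔS = +1.80 psu (deep − shallow).
Δρ/ρ₀ = −αΔT + βΔS = 3.60 × 10⁻⁴ + 1.368 × 10⁻³ = 1.728 × 10⁻³, so Δρ ≈ 1.769 kg m⁻³.
N² = (g/ρ₀)·Δρ/Δz = g·(Δρ/ρ₀)/Δz = 9.81 × 1.728 × 10⁻³ / 18 = 9.4176 × 10⁻⁴ s⁻².
N = √(9.4176 × 10⁻⁴) = 0.030688 rad s⁻¹ ≈ 0.0307 rad s⁻¹.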